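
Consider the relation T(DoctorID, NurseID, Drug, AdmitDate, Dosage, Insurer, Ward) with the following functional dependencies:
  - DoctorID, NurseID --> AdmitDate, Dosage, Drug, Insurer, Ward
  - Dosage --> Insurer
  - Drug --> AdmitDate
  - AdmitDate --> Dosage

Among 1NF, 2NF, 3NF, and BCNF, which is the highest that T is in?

Candidate key: {DoctorID, NurseID}. Prime attributes: {DoctorID, NurseID}.
For Dosage --> Insurer we have {Dosage}⁺ = {Dosage, Insurer}; {Dosage} is not a superkey, so BCNF fails.
Because {Insurer} is non-prime and the left side of Dosage --> Insurer is not a superkey, the relation is not in 3NF.
Checking every proper subset of each key, none determines a non-prime attribute — 2NF is satisfied.

2NF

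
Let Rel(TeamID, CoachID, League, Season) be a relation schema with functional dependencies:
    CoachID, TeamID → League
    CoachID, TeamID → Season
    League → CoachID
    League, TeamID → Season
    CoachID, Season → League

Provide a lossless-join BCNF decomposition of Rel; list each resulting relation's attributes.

Candidate keys of the original relation: {CoachID, TeamID}, {League, TeamID}.
{CoachID, League, Season, TeamID}: {League} determines {CoachID, League} here but is not a superkey — split on League → CoachID, giving {CoachID, League} and {League, Season, TeamID}.
{CoachID, League} has no BCNF violation.
{League, Season, TeamID} has no BCNF violation.

{CoachID, League}; {League, Season, TeamID}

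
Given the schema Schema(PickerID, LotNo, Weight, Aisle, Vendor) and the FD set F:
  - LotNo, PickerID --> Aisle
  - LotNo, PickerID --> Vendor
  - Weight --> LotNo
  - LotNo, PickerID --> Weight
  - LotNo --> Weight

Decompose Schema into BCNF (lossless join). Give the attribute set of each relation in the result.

Candidate keys of the original relation: {LotNo, PickerID}, {PickerID, Weight}.
Within {Aisle, LotNo, PickerID, Vendor, Weight}: {Weight}⁺ ∩ {Aisle, LotNo, PickerID, Vendor, Weight} = {LotNo, Weight}, not the whole set, so Weight --> LotNo violates BCNF; decompose into {LotNo, Weight} and {Aisle, PickerID, Vendor, Weight}.
{LotNo, Weight} has no BCNF violation.
{Aisle, PickerID, Vendor, Weight} has no BCNF violation.

{Aisle, PickerID, Vendor, Weight}; {LotNo, Weight}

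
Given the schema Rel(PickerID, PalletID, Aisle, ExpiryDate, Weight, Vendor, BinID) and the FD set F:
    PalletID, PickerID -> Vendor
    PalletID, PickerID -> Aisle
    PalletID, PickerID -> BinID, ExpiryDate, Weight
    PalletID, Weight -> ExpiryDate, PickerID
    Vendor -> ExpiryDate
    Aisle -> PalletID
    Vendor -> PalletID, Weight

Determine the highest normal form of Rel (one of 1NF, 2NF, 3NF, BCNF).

Candidate keys: {Aisle, PickerID}, {Aisle, Weight}, {PalletID, PickerID}, {PalletID, Weight}, {Vendor}. Prime attributes: {Aisle, PalletID, PickerID, Vendor, Weight}.
Aisle -> PalletID breaks BCNF: {Aisle}⁺ = {Aisle, PalletID}, so {Aisle} is not a superkey.
But every attribute on its right side ({PalletID}) is prime, and the same holds for every other non-superkey FD, so 3NF still holds.

3NF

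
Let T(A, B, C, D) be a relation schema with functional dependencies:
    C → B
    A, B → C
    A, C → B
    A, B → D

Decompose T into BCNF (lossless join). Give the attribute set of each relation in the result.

Candidate keys of the original relation: {A, B}, {A, C}.
In {A, B, C, D}, {C} is not a superkey ({C}⁺ restricted to this set is {B, C}), so split on C → B into {B, C} and {A, C, D}.
{B, C}: every determinant is a superkey — BCNF.
{A, C, D}: every determinant is a superkey — BCNF.

{A, C, D}; {B, C}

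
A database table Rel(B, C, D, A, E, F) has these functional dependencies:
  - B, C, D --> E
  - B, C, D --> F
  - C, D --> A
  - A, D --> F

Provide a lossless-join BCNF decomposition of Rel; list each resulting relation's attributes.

Candidate key of the original relation: {B, C, D}.
In {A, B, C, D, E, F}, {C, D} is not a superkey ({C, D}⁺ restricted to this set is {A, C, D, F}), so split on C, D --> A, F into {A, C, D, F} and {B, C, D, E}.
In {A, C, D, F}, {A, D} is not a superkey ({A, D}⁺ restricted to this set is {A, D, F}), so split on A, D --> F into {A, D, F} and {A, C, D}.
{A, D, F} is in BCNF.
{A, C, D} is in BCNF.
{B, C, D, E} is in BCNF.

{A, C, D}; {A, D, F}; {B, C, D, E}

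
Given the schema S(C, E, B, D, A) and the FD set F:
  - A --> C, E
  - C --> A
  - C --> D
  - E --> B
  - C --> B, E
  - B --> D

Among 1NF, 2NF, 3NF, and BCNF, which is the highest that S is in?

Candidate keys: {A}, {C}. Prime attributes: {A, C}.
E --> B breaks BCNF: {E}⁺ = {B, D, E}, so {E} is not a superkey.
E --> B determines the non-prime attribute {B} from a non-superkey — 3NF is violated.
All keys have size 1, which rules out partial dependencies — 2NF is satisfied.

2NF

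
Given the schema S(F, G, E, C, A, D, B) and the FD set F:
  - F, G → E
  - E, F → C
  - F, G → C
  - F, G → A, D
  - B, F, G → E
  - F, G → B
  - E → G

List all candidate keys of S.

{F} never appears on the right of any FD, so every key must include it.
{E, F} is a candidate key since {E, F}⁺ = {A, B, C, D, E, F, G} covers every attribute.
{F, G} is a candidate key since {F, G}⁺ = {A, B, C, D, E, F, G} covers every attribute.
No proper subset of any of these is a key, and no other minimal superkey exists.

{E, F}, {F, G}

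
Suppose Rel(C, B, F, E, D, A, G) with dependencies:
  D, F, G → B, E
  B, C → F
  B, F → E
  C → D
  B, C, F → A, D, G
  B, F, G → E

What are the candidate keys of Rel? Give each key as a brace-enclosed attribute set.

{C} never appears on the right of any FD, so every key must include it.
{B, C}⁺ = {A, B, C, D, E, F, G} — all of the relation — so {B, C} is a candidate key.
{C, F, G}⁺ = {A, B, C, D, E, F, G} — all of the relation — so {C, F, G} is a candidate key.
These are minimal and exhaustive — every other superkey contains one of them.

{B, C}, {C, F, G}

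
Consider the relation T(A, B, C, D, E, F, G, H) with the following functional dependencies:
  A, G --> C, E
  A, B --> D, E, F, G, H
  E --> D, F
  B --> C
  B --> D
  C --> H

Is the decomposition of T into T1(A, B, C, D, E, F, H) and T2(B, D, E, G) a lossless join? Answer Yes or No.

The shared attributes are {B, D, E} and {B, D, E}⁺ = {B, C, D, E, F, H}.
Neither T1 nor T2 is contained in that closure, so the decomposition is lossy.

No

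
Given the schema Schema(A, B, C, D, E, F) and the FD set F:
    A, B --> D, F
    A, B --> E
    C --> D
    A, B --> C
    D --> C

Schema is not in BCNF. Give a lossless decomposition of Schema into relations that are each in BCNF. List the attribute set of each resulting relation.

{A, B, C, E, F}; {C, D}

Candidate key of the original relation: {A, B}.
In {A, B, C, D, E, F}, {C} is not a superkey ({C}⁺ restricted to this set is {C, D}), so split on C --> D into {C, D} and {A, B, C, E, F}.
{C, D}: every determinant is a superkey — BCNF.
{A, B, C, E, F}: every determinant is a superkey — BCNF.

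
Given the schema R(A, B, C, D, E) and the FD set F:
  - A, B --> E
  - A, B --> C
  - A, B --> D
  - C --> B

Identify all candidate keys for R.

{A, B}, {A, C}

{A} never appears on the right of any FD, so every key must include it.
{A, B}⁺ = {A, B, C, D, E} — all of the relation — so {A, B} is a candidate key.
{A, C}⁺ = {A, B, C, D, E} — all of the relation — so {A, C} is a candidate key.
Any other superkey properly contains one of these, so there are no further candidate keys.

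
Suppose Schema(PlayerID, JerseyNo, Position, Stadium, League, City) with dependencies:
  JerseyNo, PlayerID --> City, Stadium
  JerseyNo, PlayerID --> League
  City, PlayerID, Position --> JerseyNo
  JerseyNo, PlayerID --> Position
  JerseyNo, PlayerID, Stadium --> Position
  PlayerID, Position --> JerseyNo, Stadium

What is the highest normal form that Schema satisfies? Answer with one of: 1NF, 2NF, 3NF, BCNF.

BCNF

Candidate keys: {JerseyNo, PlayerID}, {PlayerID, Position}. Prime attributes: {JerseyNo, PlayerID, Position}.
The left-hand side of every FD is a superkey, so BCNF is satisfied.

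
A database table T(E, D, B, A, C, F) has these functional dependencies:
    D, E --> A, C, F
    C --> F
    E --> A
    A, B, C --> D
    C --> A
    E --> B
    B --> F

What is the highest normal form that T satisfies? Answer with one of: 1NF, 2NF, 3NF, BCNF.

Candidate keys: {C, E}, {D, E}. Prime attributes: {C, D, E}.
C --> F breaks BCNF: {C}⁺ = {A, C, F}, so {C} is not a superkey.
C --> F determines the non-prime attribute {F} from a non-superkey — 3NF is violated.
The proper key subset {C} of {C, E} determines non-prime {A, F}, so the relation is not even in 2NF.

1NF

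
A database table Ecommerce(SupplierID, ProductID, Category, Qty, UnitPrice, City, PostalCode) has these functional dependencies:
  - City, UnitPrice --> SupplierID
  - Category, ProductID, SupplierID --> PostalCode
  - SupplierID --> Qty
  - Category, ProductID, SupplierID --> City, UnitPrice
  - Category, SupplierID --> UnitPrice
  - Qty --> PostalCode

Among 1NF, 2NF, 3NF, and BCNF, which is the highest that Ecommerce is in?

Candidate keys: {Category, City, ProductID, UnitPrice}, {Category, ProductID, SupplierID}. Prime attributes: {Category, City, ProductID, SupplierID, UnitPrice}.
City, UnitPrice --> SupplierID breaks BCNF: {City, UnitPrice}⁺ = {City, PostalCode, Qty, SupplierID, UnitPrice}, so {City, UnitPrice} is not a superkey.
Because {Qty} is non-prime and the left side of SupplierID --> Qty is not a superkey, the relation is not in 3NF.
Since {SupplierID} ⊂ {Category, ProductID, SupplierID} and {SupplierID}⁺ ⊇ {PostalCode, Qty} with {PostalCode, Qty} non-prime, there is a partial dependency; 2NF fails.

1NF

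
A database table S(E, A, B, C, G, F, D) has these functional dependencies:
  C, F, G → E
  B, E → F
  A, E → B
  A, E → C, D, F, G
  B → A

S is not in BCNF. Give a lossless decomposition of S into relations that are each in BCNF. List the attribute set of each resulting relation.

{A, B}; {B, C, D, F, G}; {C, E, F, G}

Candidate keys of the original relation: {A, C, F, G}, {A, E}, {B, C, F, G}, {B, E}.
Within {A, B, C, D, E, F, G}: {C, F, G}⁺ ∩ {A, B, C, D, E, F, G} = {C, E, F, G}, not the whole set, so C, F, G → E violates BCNF; decompose into {C, E, F, G} and {A, B, C, D, F, G}.
{C, E, F, G}: every determinant is a superkey — BCNF.
Within {A, B, C, D, F, G}: {B}⁺ ∩ {A, B, C, D, F, G} = {A, B}, not the whole set, so B → A violates BCNF; decompose into {A, B} and {B, C, D, F, G}.
{A, B}: every determinant is a superkey — BCNF.
{B, C, D, F, G}: every determinant is a superkey — BCNF.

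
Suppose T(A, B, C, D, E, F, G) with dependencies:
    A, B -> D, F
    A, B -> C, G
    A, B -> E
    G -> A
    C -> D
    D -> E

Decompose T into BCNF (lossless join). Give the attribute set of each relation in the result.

Candidate keys of the original relation: {A, B}, {B, G}.
In {A, B, C, D, E, F, G}, {G} is not a superkey ({G}⁺ restricted to this set is {A, G}), so split on G -> A into {A, G} and {B, C, D, E, F, G}.
{A, G}: every determinant is a superkey — BCNF.
In {B, C, D, E, F, G}, {C} is not a superkey ({C}⁺ restricted to this set is {C, D, E}), so split on C -> D, E into {C, D, E} and {B, C, F, G}.
In {C, D, E}, {D} is not a superkey ({D}⁺ restricted to this set is {D, E}), so split on D -> E into {D, E} and {C, D}.
{D, E}: every determinant is a superkey — BCNF.
{C, D}: every determinant is a superkey — BCNF.
{B, C, F, G}: every determinant is a superkey — BCNF.

{A, G}; {B, C, F, G}; {C, D}; {D, E}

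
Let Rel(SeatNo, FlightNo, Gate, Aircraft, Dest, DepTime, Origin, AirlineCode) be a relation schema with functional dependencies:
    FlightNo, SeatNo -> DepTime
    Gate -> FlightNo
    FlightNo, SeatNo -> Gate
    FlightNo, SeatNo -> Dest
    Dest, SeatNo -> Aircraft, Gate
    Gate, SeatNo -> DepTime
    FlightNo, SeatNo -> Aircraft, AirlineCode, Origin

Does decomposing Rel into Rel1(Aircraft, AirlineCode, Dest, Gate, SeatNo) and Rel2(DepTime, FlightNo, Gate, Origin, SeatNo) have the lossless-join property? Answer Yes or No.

Yes

Rel1 ∩ Rel2 = {Gate, SeatNo}; its closure under F is {Aircraft, AirlineCode, DepTime, Dest, FlightNo, Gate, Origin, SeatNo}.
Since Rel1 ⊆ {Aircraft, AirlineCode, DepTime, Dest, FlightNo, Gate, Origin, SeatNo}, the intersection is a superkey of Rel1; the decomposition is lossless.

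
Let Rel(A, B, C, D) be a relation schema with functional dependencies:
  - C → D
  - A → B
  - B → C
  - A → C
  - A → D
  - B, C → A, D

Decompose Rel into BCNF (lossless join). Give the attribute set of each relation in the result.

{A, B, C}; {C, D}

Candidate keys of the original relation: {A}, {B}.
In {A, B, C, D}, {C} is not a superkey ({C}⁺ restricted to this set is {C, D}), so split on C → D into {C, D} and {A, B, C}.
{C, D} is in BCNF.
{A, B, C} is in BCNF.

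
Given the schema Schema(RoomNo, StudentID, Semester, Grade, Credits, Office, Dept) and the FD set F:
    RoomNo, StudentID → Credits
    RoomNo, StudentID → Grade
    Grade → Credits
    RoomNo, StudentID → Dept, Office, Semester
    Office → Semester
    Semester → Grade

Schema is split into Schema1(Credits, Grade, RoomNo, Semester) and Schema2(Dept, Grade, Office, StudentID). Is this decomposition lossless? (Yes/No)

Common attributes: {Grade}; their closure is {Credits, Grade}.
The closure covers neither Schema1 nor Schema2 entirely; the join is not lossless.

No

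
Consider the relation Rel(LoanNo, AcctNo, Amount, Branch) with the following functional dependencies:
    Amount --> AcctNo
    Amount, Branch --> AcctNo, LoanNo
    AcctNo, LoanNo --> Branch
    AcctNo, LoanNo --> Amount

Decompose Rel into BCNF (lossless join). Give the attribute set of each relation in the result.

Candidate keys of the original relation: {AcctNo, LoanNo}, {Amount, Branch}, {Amount, LoanNo}.
{AcctNo, Amount, Branch, LoanNo}: {Amount} determines {AcctNo, Amount} here but is not a superkey — split on Amount --> AcctNo, giving {AcctNo, Amount} and {Amount, Branch, LoanNo}.
{AcctNo, Amount} is in BCNF.
{Amount, Branch, LoanNo} is in BCNF.

{AcctNo, Amount}; {Amount, Branch, LoanNo}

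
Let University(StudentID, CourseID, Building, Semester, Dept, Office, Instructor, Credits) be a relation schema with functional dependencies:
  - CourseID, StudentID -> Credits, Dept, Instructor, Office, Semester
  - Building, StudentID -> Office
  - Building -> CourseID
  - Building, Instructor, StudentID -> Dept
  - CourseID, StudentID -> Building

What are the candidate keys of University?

Attributes never on any right-hand side: {StudentID} — every candidate key must contain it.
Closure of {Building, StudentID} is {Building, CourseID, Credits, Dept, Instructor, Office, Semester, StudentID}, the whole schema; {Building, StudentID} is a candidate key.
Closure of {CourseID, StudentID} is {Building, CourseID, Credits, Dept, Instructor, Office, Semester, StudentID}, the whole schema; {CourseID, StudentID} is a candidate key.
Any other superkey properly contains one of these, so there are no further candidate keys.

{Building, StudentID}, {CourseID, StudentID}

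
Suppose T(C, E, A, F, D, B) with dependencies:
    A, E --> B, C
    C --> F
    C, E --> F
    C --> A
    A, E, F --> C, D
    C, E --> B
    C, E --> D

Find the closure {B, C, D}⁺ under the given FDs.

{A, B, C, D, F}

Start with {B, C, D}.
C --> F applies; add {F} → now {B, C, D, F}.
C --> A applies; add {A} → now {A, B, C, D, F}.
No further FD applies.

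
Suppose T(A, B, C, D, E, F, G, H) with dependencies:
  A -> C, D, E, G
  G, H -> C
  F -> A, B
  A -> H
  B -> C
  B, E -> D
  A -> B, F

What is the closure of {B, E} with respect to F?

Start with {B, E}.
B -> C applies; add {C} → now {B, C, E}.
B, E -> D applies; add {D} → now {B, C, D, E}.
No further FD applies.

{B, C, D, E}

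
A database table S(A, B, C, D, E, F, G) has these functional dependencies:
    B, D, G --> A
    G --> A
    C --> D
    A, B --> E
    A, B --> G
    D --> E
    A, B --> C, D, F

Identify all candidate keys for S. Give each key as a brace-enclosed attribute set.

No FD produces {B}, so it must be in every candidate key.
{A, B}⁺ = {A, B, C, D, E, F, G}, which is every attribute, so {A, B} is a candidate key.
{B, G}⁺ = {A, B, C, D, E, F, G}, which is every attribute, so {B, G} is a candidate key.
Any other superkey properly contains one of these, so there are no further candidate keys.

{A, B}, {B, G}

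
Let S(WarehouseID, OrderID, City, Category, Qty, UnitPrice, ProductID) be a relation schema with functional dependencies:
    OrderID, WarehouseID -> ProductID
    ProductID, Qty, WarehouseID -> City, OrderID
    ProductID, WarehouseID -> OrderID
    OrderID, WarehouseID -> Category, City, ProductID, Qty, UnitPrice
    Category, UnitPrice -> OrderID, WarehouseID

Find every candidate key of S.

{Category, UnitPrice}, {OrderID, WarehouseID}, {ProductID, WarehouseID}

{Category, UnitPrice} is a candidate key since {Category, UnitPrice}⁺ = {Category, City, OrderID, ProductID, Qty, UnitPrice, WarehouseID} covers every attribute.
{OrderID, WarehouseID} is a candidate key since {OrderID, WarehouseID}⁺ = {Category, City, OrderID, ProductID, Qty, UnitPrice, WarehouseID} covers every attribute.
{ProductID, WarehouseID} is a candidate key since {ProductID, WarehouseID}⁺ = {Category, City, OrderID, ProductID, Qty, UnitPrice, WarehouseID} covers every attribute.
Any other superkey properly contains one of these, so there are no further candidate keys.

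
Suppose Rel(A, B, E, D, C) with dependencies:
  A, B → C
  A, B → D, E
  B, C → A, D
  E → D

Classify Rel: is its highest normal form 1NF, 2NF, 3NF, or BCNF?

2NF

Candidate keys: {A, B}, {B, C}. Prime attributes: {A, B, C}.
For E → D we have {E}⁺ = {D, E}; {E} is not a superkey, so BCNF fails.
Because {D} is non-prime and the left side of E → D is not a superkey, the relation is not in 3NF.
No proper subset of a key has a non-prime attribute in its closure, so there is no partial dependency; 2NF holds.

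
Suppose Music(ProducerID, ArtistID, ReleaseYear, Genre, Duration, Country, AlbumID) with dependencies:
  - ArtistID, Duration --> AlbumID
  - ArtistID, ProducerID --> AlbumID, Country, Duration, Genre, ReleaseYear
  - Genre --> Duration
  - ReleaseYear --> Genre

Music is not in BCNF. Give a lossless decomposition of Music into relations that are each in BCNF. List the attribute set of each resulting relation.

{AlbumID, ArtistID, Duration}; {ArtistID, Country, ProducerID, ReleaseYear}; {Duration, Genre}; {Genre, ReleaseYear}

Candidate key of the original relation: {ArtistID, ProducerID}.
In {AlbumID, ArtistID, Country, Duration, Genre, ProducerID, ReleaseYear}, {ArtistID, Duration} is not a superkey ({ArtistID, Duration}⁺ restricted to this set is {AlbumID, ArtistID, Duration}), so split on ArtistID, Duration --> AlbumID into {AlbumID, ArtistID, Duration} and {ArtistID, Country, Duration, Genre, ProducerID, ReleaseYear}.
{AlbumID, ArtistID, Duration} is in BCNF.
In {ArtistID, Country, Duration, Genre, ProducerID, ReleaseYear}, {Genre} is not a superkey ({Genre}⁺ restricted to this set is {Duration, Genre}), so split on Genre --> Duration into {Duration, Genre} and {ArtistID, Country, Genre, ProducerID, ReleaseYear}.
{Duration, Genre} is in BCNF.
In {ArtistID, Country, Genre, ProducerID, ReleaseYear}, {ReleaseYear} is not a superkey ({ReleaseYear}⁺ restricted to this set is {Genre, ReleaseYear}), so split on ReleaseYear --> Genre into {Genre, ReleaseYear} and {ArtistID, Country, ProducerID, ReleaseYear}.
{Genre, ReleaseYear} is in BCNF.
{ArtistID, Country, ProducerID, ReleaseYear} is in BCNF.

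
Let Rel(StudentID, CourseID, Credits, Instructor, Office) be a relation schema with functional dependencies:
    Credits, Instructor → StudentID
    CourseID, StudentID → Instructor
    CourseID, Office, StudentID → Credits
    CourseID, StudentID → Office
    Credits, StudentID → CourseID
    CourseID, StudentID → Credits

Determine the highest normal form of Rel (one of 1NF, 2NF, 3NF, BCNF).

BCNF

Candidate keys: {CourseID, StudentID}, {Credits, Instructor}, {Credits, StudentID}. Prime attributes: {CourseID, Credits, Instructor, StudentID}.
Each dependency's left side is a superkey — BCNF holds.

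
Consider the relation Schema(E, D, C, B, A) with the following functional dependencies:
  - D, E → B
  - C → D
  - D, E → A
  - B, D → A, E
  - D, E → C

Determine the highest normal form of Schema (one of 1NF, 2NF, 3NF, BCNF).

3NF

Candidate keys: {B, C}, {B, D}, {C, E}, {D, E}. Prime attributes: {B, C, D, E}.
For C → D we have {C}⁺ = {C, D}; {C} is not a superkey, so BCNF fails.
But every attribute on its right side ({D}) is prime, and the same holds for every other non-superkey FD, so 3NF still holds.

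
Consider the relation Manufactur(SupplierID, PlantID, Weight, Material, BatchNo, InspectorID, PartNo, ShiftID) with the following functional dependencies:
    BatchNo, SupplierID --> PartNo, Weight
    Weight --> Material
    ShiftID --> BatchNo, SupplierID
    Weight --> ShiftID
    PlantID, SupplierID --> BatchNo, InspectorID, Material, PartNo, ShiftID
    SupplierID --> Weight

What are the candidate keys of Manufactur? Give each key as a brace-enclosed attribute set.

{PlantID, ShiftID}, {PlantID, SupplierID}, {PlantID, Weight}

Attributes never on any right-hand side: {PlantID} — every candidate key must contain it.
{PlantID, ShiftID}⁺ = {BatchNo, InspectorID, Material, PartNo, PlantID, ShiftID, SupplierID, Weight}, which is every attribute, so {PlantID, ShiftID} is a candidate key.
{PlantID, SupplierID}⁺ = {BatchNo, InspectorID, Material, PartNo, PlantID, ShiftID, SupplierID, Weight}, which is every attribute, so {PlantID, SupplierID} is a candidate key.
{PlantID, Weight}⁺ = {BatchNo, InspectorID, Material, PartNo, PlantID, ShiftID, SupplierID, Weight}, which is every attribute, so {PlantID, Weight} is a candidate key.
No proper subset of any of these is a key, and no other minimal superkey exists.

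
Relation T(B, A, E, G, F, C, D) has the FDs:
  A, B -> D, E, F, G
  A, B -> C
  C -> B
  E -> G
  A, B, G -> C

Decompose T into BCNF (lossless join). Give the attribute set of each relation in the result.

{A, C, D, E, F}; {B, C}; {E, G}

Candidate keys of the original relation: {A, B}, {A, C}.
{A, B, C, D, E, F, G}: {C} determines {B, C} here but is not a superkey — split on C -> B, giving {B, C} and {A, C, D, E, F, G}.
{B, C} is in BCNF.
{A, C, D, E, F, G}: {E} determines {E, G} here but is not a superkey — split on E -> G, giving {E, G} and {A, C, D, E, F}.
{E, G} is in BCNF.
{A, C, D, E, F} is in BCNF.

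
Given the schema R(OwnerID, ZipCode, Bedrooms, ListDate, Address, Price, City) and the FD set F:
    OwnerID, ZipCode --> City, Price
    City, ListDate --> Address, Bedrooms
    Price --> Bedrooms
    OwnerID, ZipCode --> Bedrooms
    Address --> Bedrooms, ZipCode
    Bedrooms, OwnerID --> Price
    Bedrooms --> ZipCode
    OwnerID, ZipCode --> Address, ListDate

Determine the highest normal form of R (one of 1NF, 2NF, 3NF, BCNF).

3NF

Candidate keys: {Address, OwnerID}, {Bedrooms, OwnerID}, {City, ListDate, OwnerID}, {OwnerID, Price}, {OwnerID, ZipCode}. Prime attributes: {Address, Bedrooms, City, ListDate, OwnerID, Price, ZipCode}.
For City, ListDate --> Address, Bedrooms we have {City, ListDate}⁺ = {Address, Bedrooms, City, ListDate, ZipCode}; {City, ListDate} is not a superkey, so BCNF fails.
Since {Address, Bedrooms} ⊆ prime attributes and every other non-superkey FD also has a prime right side, the schema is in 3NF.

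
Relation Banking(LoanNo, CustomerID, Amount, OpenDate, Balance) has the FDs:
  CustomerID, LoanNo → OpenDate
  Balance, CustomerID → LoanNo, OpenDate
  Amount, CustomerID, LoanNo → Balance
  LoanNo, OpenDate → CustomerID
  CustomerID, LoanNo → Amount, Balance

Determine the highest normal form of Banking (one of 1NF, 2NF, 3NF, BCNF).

Candidate keys: {Balance, CustomerID}, {CustomerID, LoanNo}, {LoanNo, OpenDate}. Prime attributes: {Balance, CustomerID, LoanNo, OpenDate}.
Every FD has a superkey on the left, so the relation is in BCNF.

BCNF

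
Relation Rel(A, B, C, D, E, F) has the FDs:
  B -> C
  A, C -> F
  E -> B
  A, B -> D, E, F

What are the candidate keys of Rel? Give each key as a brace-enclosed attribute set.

Attributes never on any right-hand side: {A} — every candidate key must contain it.
{A, B} is a candidate key since {A, B}⁺ = {A, B, C, D, E, F} covers every attribute.
{A, E} is a candidate key since {A, E}⁺ = {A, B, C, D, E, F} covers every attribute.
No proper subset of any of these is a key, and no other minimal superkey exists.

{A, B}, {A, E}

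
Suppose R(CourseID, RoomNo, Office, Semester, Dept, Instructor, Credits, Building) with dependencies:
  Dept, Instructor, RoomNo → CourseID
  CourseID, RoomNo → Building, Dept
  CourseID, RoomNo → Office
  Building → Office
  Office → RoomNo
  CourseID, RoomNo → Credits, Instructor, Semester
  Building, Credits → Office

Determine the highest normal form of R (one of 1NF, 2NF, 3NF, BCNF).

3NF

Candidate keys: {Building, CourseID}, {Building, Dept, Instructor}, {CourseID, Office}, {CourseID, RoomNo}, {Dept, Instructor, Office}, {Dept, Instructor, RoomNo}. Prime attributes: {Building, CourseID, Dept, Instructor, Office, RoomNo}.
Building → Office: {Building}⁺ = {Building, Office, RoomNo}, which is not all of the attributes, so the left side is not a superkey — BCNF is violated.
Since {Office} ⊆ prime attributes and every other non-superkey FD also has a prime right side, the schema is in 3NF.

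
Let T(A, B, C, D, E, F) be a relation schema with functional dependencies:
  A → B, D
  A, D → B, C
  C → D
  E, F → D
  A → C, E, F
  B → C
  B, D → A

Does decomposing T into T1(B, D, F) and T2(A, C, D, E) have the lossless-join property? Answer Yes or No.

T1 ∩ T2 = {D}; its closure under F is {D}.
The closure covers neither T1 nor T2 entirely; the join is not lossless.

No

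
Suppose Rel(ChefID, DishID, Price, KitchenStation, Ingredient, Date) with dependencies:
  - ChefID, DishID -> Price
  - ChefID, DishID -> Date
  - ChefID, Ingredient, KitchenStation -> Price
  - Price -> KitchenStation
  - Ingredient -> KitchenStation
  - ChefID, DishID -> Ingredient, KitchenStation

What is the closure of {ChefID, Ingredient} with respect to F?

Start with {ChefID, Ingredient}.
Ingredient -> KitchenStation applies; add {KitchenStation} → now {ChefID, Ingredient, KitchenStation}.
ChefID, Ingredient, KitchenStation -> Price applies; add {Price} → now {ChefID, Ingredient, KitchenStation, Price}.
No further FD applies.

{ChefID, Ingredient, KitchenStation, Price}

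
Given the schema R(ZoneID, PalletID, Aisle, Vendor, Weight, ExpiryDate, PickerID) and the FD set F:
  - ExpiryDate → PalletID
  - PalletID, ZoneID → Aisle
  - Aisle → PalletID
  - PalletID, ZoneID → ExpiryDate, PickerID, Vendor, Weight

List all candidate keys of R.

{Aisle, ZoneID}, {ExpiryDate, ZoneID}, {PalletID, ZoneID}

Attributes never on any right-hand side: {ZoneID} — every candidate key must contain it.
{Aisle, ZoneID}⁺ = {Aisle, ExpiryDate, PalletID, PickerID, Vendor, Weight, ZoneID}, which is every attribute, so {Aisle, ZoneID} is a candidate key.
{ExpiryDate, ZoneID}⁺ = {Aisle, ExpiryDate, PalletID, PickerID, Vendor, Weight, ZoneID}, which is every attribute, so {ExpiryDate, ZoneID} is a candidate key.
{PalletID, ZoneID}⁺ = {Aisle, ExpiryDate, PalletID, PickerID, Vendor, Weight, ZoneID}, which is every attribute, so {PalletID, ZoneID} is a candidate key.
These are minimal and exhaustive — every other superkey contains one of them.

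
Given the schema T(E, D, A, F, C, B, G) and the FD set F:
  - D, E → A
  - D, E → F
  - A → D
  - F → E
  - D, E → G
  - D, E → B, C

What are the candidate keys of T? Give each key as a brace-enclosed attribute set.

Closure of {A, E} is {A, B, C, D, E, F, G}, the whole schema; {A, E} is a candidate key.
Closure of {A, F} is {A, B, C, D, E, F, G}, the whole schema; {A, F} is a candidate key.
Closure of {D, E} is {A, B, C, D, E, F, G}, the whole schema; {D, E} is a candidate key.
Closure of {D, F} is {A, B, C, D, E, F, G}, the whole schema; {D, F} is a candidate key.
Any other superkey properly contains one of these, so there are no further candidate keys.

{A, E}, {A, F}, {D, E}, {D, F}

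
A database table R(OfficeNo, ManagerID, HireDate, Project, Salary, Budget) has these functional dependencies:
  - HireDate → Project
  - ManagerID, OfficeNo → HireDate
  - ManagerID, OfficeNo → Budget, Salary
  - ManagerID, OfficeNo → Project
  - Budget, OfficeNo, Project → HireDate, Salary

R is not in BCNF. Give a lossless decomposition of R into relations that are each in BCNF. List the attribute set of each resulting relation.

Candidate key of the original relation: {ManagerID, OfficeNo}.
In {Budget, HireDate, ManagerID, OfficeNo, Project, Salary}, {HireDate} is not a superkey ({HireDate}⁺ restricted to this set is {HireDate, Project}), so split on HireDate → Project into {HireDate, Project} and {Budget, HireDate, ManagerID, OfficeNo, Salary}.
{HireDate, Project} has no BCNF violation.
In {Budget, HireDate, ManagerID, OfficeNo, Salary}, {Budget, HireDate, OfficeNo} is not a superkey ({Budget, HireDate, OfficeNo}⁺ restricted to this set is {Budget, HireDate, OfficeNo, Salary}), so split on Budget, HireDate, OfficeNo → Salary into {Budget, HireDate, OfficeNo, Salary} and {Budget, HireDate, ManagerID, OfficeNo}.
{Budget, HireDate, OfficeNo, Salary} has no BCNF violation.
{Budget, HireDate, ManagerID, OfficeNo} has no BCNF violation.

{Budget, HireDate, ManagerID, OfficeNo}; {Budget, HireDate, OfficeNo, Salary}; {HireDate, Project}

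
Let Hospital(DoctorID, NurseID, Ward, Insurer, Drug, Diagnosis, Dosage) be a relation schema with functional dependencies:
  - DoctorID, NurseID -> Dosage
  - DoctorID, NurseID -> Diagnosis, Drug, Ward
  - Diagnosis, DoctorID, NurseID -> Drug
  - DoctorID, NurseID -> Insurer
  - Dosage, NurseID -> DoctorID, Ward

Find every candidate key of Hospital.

{DoctorID, NurseID}, {Dosage, NurseID}

{NurseID} never appears on the right of any FD, so every key must include it.
{DoctorID, NurseID}⁺ = {Diagnosis, DoctorID, Dosage, Drug, Insurer, NurseID, Ward}, which is every attribute, so {DoctorID, NurseID} is a candidate key.
{Dosage, NurseID}⁺ = {Diagnosis, DoctorID, Dosage, Drug, Insurer, NurseID, Ward}, which is every attribute, so {Dosage, NurseID} is a candidate key.
These are minimal and exhaustive — every other superkey contains one of them.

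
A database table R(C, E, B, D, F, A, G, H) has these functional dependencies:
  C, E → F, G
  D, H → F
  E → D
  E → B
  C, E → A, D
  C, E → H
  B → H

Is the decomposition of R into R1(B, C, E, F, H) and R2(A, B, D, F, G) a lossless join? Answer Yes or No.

R1 ∩ R2 = {B, F}; its closure under F is {B, F, H}.
The closure covers neither R1 nor R2 entirely; the join is not lossless.

No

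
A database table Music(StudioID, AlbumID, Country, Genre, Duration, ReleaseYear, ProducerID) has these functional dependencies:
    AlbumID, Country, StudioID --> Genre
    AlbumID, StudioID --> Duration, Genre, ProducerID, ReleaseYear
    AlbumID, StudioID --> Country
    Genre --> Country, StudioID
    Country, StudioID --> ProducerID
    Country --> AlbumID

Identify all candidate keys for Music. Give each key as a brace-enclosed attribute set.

Closure of {Genre} is {AlbumID, Country, Duration, Genre, ProducerID, ReleaseYear, StudioID}, the whole schema; {Genre} is a candidate key.
Closure of {AlbumID, StudioID} is {AlbumID, Country, Duration, Genre, ProducerID, ReleaseYear, StudioID}, the whole schema; {AlbumID, StudioID} is a candidate key.
Closure of {Country, StudioID} is {AlbumID, Country, Duration, Genre, ProducerID, ReleaseYear, StudioID}, the whole schema; {Country, StudioID} is a candidate key.
These are minimal and exhaustive — every other superkey contains one of them.

{AlbumID, StudioID}, {Country, StudioID}, {Genre}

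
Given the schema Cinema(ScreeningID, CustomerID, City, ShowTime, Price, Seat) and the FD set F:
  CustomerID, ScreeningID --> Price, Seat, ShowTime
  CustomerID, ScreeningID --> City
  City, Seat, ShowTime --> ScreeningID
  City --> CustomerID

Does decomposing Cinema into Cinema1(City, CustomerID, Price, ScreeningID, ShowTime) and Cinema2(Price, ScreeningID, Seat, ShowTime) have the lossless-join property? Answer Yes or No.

No

Cinema1 ∩ Cinema2 = {Price, ScreeningID, ShowTime}; its closure under F is {Price, ScreeningID, ShowTime}.
The closure covers neither Cinema1 nor Cinema2 entirely; the join is not lossless.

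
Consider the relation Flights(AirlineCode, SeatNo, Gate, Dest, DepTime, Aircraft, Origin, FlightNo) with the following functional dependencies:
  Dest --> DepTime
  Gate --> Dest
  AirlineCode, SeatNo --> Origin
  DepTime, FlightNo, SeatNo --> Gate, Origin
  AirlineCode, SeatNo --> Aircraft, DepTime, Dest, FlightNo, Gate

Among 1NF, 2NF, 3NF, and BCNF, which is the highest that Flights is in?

Candidate key: {AirlineCode, SeatNo}. Prime attributes: {AirlineCode, SeatNo}.
For Dest --> DepTime we have {Dest}⁺ = {DepTime, Dest}; {Dest} is not a superkey, so BCNF fails.
Dest --> DepTime determines the non-prime attribute {DepTime} from a non-superkey — 3NF is violated.
Checking every proper subset of each key, none determines a non-prime attribute — 2NF is satisfied.

2NF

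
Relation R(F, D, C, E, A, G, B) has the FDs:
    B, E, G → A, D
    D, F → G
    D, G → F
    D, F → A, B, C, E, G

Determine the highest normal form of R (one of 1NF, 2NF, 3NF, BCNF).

BCNF

Candidate keys: {B, E, G}, {D, F}, {D, G}. Prime attributes: {B, D, E, F, G}.
The left-hand side of every FD is a superkey, so BCNF is satisfied.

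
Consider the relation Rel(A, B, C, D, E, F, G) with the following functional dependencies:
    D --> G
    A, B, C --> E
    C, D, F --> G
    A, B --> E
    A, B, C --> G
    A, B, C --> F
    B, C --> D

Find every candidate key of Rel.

{A, B, C}

No FD produces {A, B, C}, so they must be in every candidate key.
{A, B, C}⁺ = {A, B, C, D, E, F, G}, which is every attribute, so {A, B, C} is a candidate key.
Every other attribute set either contains this one or has a smaller closure.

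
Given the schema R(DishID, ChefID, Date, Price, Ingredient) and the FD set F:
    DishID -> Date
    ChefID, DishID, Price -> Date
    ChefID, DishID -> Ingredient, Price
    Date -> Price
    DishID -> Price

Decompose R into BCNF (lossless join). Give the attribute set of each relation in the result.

{ChefID, DishID, Ingredient}; {Date, DishID}; {Date, Price}

Candidate key of the original relation: {ChefID, DishID}.
In {ChefID, Date, DishID, Ingredient, Price}, {DishID} is not a superkey ({DishID}⁺ restricted to this set is {Date, DishID, Price}), so split on DishID -> Date, Price into {Date, DishID, Price} and {ChefID, DishID, Ingredient}.
In {Date, DishID, Price}, {Date} is not a superkey ({Date}⁺ restricted to this set is {Date, Price}), so split on Date -> Price into {Date, Price} and {Date, DishID}.
{Date, Price} has no BCNF violation.
{Date, DishID} has no BCNF violation.
{ChefID, DishID, Ingredient} has no BCNF violation.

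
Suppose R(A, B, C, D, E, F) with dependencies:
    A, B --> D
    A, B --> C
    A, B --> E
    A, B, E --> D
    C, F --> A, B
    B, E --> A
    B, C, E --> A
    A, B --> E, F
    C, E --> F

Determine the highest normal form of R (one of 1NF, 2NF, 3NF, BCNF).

BCNF

Candidate keys: {A, B}, {B, E}, {C, E}, {C, F}. Prime attributes: {A, B, C, E, F}.
The left-hand side of every FD is a superkey, so BCNF is satisfied.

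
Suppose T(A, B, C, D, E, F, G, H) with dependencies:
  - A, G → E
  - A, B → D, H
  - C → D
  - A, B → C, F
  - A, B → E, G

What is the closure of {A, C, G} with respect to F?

{A, C, D, E, G}

Start with {A, C, G}.
A, G → E applies; add {E} → now {A, C, E, G}.
C → D applies; add {D} → now {A, C, D, E, G}.
No further FD applies.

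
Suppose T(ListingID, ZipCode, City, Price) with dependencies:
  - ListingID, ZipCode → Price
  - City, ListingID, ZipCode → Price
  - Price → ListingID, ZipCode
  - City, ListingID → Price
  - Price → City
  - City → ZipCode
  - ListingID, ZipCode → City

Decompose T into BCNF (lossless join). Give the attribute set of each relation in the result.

{City, ListingID, Price}; {City, ZipCode}

Candidate keys of the original relation: {City, ListingID}, {ListingID, ZipCode}, {Price}.
{City, ListingID, Price, ZipCode}: {City} determines {City, ZipCode} here but is not a superkey — split on City → ZipCode, giving {City, ZipCode} and {City, ListingID, Price}.
{City, ZipCode}: every determinant is a superkey — BCNF.
{City, ListingID, Price}: every determinant is a superkey — BCNF.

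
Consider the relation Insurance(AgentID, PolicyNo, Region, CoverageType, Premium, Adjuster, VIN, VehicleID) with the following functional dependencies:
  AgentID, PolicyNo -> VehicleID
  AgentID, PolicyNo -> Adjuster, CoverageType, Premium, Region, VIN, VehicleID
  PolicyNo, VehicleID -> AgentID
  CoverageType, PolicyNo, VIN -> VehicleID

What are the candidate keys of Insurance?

{AgentID, PolicyNo}, {CoverageType, PolicyNo, VIN}, {PolicyNo, VehicleID}

Attributes never on any right-hand side: {PolicyNo} — every candidate key must contain it.
{AgentID, PolicyNo} is a candidate key since {AgentID, PolicyNo}⁺ = {Adjuster, AgentID, CoverageType, PolicyNo, Premium, Region, VIN, VehicleID} covers every attribute.
{PolicyNo, VehicleID} is a candidate key since {PolicyNo, VehicleID}⁺ = {Adjuster, AgentID, CoverageType, PolicyNo, Premium, Region, VIN, VehicleID} covers every attribute.
{CoverageType, PolicyNo, VIN} is a candidate key since {CoverageType, PolicyNo, VIN}⁺ = {Adjuster, AgentID, CoverageType, PolicyNo, Premium, Region, VIN, VehicleID} covers every attribute.
Any other superkey properly contains one of these, so there are no further candidate keys.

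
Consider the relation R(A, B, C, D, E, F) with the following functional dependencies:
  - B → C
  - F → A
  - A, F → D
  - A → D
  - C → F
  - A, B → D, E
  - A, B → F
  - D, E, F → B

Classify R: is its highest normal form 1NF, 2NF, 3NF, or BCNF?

1NF

Candidate keys: {B}, {C, E}, {E, F}. Prime attributes: {B, C, E, F}.
F → A breaks BCNF: {F}⁺ = {A, D, F}, so {F} is not a superkey.
F → A has non-prime {A} on the right and a non-superkey on the left, so 3NF fails.
{C} is a proper subset of the key {C, E}, and {C}⁺ contains the non-prime attributes {A, D} — a partial dependency, so 2NF is violated.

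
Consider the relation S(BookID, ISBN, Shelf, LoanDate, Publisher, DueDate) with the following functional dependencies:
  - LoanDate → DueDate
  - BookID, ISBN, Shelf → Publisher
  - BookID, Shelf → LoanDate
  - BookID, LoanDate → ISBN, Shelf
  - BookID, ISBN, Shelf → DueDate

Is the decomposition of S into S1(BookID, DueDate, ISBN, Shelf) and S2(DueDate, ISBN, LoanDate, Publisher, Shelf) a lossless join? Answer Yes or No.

The shared attributes are {DueDate, ISBN, Shelf} and {DueDate, ISBN, Shelf}⁺ = {DueDate, ISBN, Shelf}.
S1 ⊄ {DueDate, ISBN, Shelf} and S2 ⊄ {DueDate, ISBN, Shelf}, so the split is lossy.

No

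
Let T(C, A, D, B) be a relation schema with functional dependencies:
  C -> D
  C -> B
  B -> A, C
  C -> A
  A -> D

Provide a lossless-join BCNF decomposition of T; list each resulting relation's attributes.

{A, B, C}; {A, D}

Candidate keys of the original relation: {B}, {C}.
{A, B, C, D}: {A} determines {A, D} here but is not a superkey — split on A -> D, giving {A, D} and {A, B, C}.
{A, D} is in BCNF.
{A, B, C} is in BCNF.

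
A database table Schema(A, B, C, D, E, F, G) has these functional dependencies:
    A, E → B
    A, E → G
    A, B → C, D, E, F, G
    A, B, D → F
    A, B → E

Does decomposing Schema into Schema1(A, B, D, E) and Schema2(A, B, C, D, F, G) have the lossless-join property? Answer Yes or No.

Schema1 ∩ Schema2 = {A, B, D}; its closure under F is {A, B, C, D, E, F, G}.
Since Schema1 ⊆ {A, B, C, D, E, F, G}, the intersection is a superkey of Schema1; the decomposition is lossless.

Yes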